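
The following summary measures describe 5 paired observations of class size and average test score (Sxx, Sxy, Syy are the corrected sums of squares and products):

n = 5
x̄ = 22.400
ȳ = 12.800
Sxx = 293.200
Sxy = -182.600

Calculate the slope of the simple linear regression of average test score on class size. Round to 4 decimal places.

b = Sxy/Sxx = -182.6/293.2 = -0.622783

-0.6228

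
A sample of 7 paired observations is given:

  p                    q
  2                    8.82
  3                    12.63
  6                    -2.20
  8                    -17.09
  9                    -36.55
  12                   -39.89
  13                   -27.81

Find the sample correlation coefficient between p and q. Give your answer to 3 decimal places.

n = 7, Σx = 53, Σy = -102.09, Σxy = -1263.55, Σx² = 507, Σy² = 4234.7281
Sxx = Σx² − (Σx)²/n = 507 − 401.285714 = 105.714286
Sxy = Σxy − (Σx)(Σy)/n = -1263.55 − (-772.967143) = -490.582857
Syy = Σy² − (Σy)²/n = 4234.7281 − 1488.909729 = 2745.818371
r = Sxy/√(Sxx·Syy) = -490.582857/√(290272.227837) = -490.582857/538.769179 = -0.910562

-0.911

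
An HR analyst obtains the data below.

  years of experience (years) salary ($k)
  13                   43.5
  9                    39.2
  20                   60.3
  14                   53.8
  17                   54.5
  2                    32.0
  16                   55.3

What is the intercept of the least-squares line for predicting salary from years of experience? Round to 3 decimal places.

26.848

n = 7, Σx = 91, Σy = 338.6, Σxy = 4752.8, Σx² = 1395
Sxx = Σx² − (Σx)²/n = 1395 − 1183 = 212
Sxy = Σxy − (Σx)(Σy)/n = 4752.8 − 4401.8 = 351
b = Sxy/Sxx = 351/212 = 1.655660
a = ȳ − b·x̄ = 48.371429 − 1.655660·13 = 26.847844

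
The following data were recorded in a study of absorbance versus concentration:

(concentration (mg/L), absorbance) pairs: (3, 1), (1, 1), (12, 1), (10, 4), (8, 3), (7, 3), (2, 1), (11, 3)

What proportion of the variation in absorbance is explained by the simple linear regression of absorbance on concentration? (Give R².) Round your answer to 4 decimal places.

0.3257

n = 8, Σx = 54, Σy = 17, Σxy = 136, Σx² = 492, Σy² = 47
Sxx = Σx² − (Σx)²/n = 492 − 364.5 = 127.5
Sxy = Σxy − (Σx)(Σy)/n = 136 − 114.75 = 21.25
Syy = Σy² − (Σy)²/n = 47 − 36.125 = 10.875
R² = Sxy²/(Sxx·Syy) = (21.25)²/(127.5·10.875) = 0.325670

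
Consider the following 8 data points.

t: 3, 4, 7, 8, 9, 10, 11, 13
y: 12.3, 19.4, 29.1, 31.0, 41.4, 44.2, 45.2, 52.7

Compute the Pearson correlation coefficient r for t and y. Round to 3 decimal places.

n = 8, Σx = 65, Σy = 275.3, Σxy = 2563.1, Σx² = 609, Σy² = 10823.39
Sxx = Σx² − (Σx)²/n = 609 − 528.125 = 80.875
Sxy = Σxy − (Σx)(Σy)/n = 2563.1 − 2236.8125 = 326.2875
Syy = Σy² − (Σy)²/n = 10823.39 − 9473.76125 = 1349.62875
r = Sxy/√(Sxx·Syy) = 326.2875/√(109151.225156) = 326.2875/330.380425 = 0.987611

0.988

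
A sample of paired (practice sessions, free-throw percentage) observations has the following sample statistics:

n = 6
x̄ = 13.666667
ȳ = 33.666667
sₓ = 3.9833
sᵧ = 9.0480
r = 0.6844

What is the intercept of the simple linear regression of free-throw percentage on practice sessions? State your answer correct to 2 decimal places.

12.42

b = r · sᵧ/sₓ = 0.6844 · 9.048/3.9833 = 1.554603
a = ȳ − b·x̄ = 33.666667 − 1.554603·13.666667 = 12.420422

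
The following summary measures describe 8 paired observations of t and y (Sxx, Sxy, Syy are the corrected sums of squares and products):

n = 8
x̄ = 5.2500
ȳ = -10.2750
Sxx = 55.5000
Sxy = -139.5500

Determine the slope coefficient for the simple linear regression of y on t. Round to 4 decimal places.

-2.5144

b = Sxy/Sxx = -139.55/55.5 = -2.514414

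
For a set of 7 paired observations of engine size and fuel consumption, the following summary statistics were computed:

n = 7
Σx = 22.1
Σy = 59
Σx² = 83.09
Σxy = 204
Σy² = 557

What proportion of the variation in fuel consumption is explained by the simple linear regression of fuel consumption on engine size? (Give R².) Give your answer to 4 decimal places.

0.3952

Sxx = Σx² − (Σx)²/n = 83.09 − 69.772857 = 13.317143
Sxy = Σxy − (Σx)(Σy)/n = 204 − 186.271429 = 17.728571
Syy = Σy² − (Σy)²/n = 557 − 497.285714 = 59.714286
R² = Sxy²/(Sxx·Syy) = (17.728571)²/(13.317143·59.714286) = 0.395238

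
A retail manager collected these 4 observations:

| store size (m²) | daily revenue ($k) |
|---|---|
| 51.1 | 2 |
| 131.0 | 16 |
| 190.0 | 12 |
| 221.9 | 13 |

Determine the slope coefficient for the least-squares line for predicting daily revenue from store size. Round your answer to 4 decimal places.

n = 4, Σx = 594, Σy = 43, Σxy = 7362.9, Σx² = 105111.82
Sxx = Σx² − (Σx)²/n = 105111.82 − 88209 = 16902.82
Sxy = Σxy − (Σx)(Σy)/n = 7362.9 − 6385.5 = 977.4
b = Sxy/Sxx = 977.4/16902.82 = 0.057825

0.0578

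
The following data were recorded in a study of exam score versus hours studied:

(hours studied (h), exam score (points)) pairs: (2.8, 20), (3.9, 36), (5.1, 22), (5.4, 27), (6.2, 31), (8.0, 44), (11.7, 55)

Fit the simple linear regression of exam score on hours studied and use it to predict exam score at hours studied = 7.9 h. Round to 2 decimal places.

n = 7, Σx = 43.1, Σy = 235, Σxy = 1642.1, Σx² = 317.55
Sxx = Σx² − (Σx)²/n = 317.55 − 265.372857 = 52.177143
Sxy = Σxy − (Σx)(Σy)/n = 1642.1 − 1446.928571 = 195.171429
b = Sxy/Sxx = 195.171429/52.177143 = 3.740554
a = ȳ − b·x̄ = 33.571429 − 3.740554·6.157143 = 10.540302
ŷ(7.9) = a + b·7.9 = 10.540302 + 3.740554·7.9 = 40.090680

40.09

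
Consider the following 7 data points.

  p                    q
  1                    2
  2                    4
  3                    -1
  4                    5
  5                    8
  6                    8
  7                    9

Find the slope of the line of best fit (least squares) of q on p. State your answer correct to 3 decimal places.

n = 7, Σx = 28, Σy = 35, Σxy = 178, Σx² = 140
Sxx = Σx² − (Σx)²/n = 140 − 112 = 28
Sxy = Σxy − (Σx)(Σy)/n = 178 − 140 = 38
b = Sxy/Sxx = 38/28 = 1.357143

1.357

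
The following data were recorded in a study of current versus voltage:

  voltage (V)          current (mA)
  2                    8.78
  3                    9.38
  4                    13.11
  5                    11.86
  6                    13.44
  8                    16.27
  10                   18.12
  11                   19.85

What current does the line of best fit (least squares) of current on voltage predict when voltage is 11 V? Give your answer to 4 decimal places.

n = 8, Σx = 49, Σy = 110.81, Σxy = 767.79, Σx² = 375
Sxx = Σx² − (Σx)²/n = 375 − 300.125 = 74.875
Sxy = Σxy − (Σx)(Σy)/n = 767.79 − 678.71125 = 89.07875
b = Sxy/Sxx = 89.07875/74.875 = 1.189699
a = ȳ − b·x̄ = 13.85125 − 1.189699·6.125 = 6.564341
ŷ(11) = a + b·11 = 6.564341 + 1.189699·11 = 19.651035

19.6510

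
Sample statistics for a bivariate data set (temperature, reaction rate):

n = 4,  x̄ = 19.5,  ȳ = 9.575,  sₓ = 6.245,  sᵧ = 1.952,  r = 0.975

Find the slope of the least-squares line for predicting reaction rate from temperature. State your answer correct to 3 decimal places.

b = r · sᵧ/sₓ = 0.975 · 1.952/6.245 = 0.304756

0.305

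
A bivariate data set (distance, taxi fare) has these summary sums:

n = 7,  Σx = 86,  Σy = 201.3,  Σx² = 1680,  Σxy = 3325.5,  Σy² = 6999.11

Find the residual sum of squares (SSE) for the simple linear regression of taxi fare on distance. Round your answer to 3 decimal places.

Sxx = Σx² − (Σx)²/n = 1680 − 1056.571429 = 623.428571
Sxy = Σxy − (Σx)(Σy)/n = 3325.5 − 2473.114286 = 852.385714
Syy = Σy² − (Σy)²/n = 6999.11 − 5788.812857 = 1210.297143
b = Sxy/Sxx = 852.385714/623.428571 = 1.367255
SSE = Syy − b·Sxy = 1210.297143 − 1.367255·852.385714 = 44.868673

44.869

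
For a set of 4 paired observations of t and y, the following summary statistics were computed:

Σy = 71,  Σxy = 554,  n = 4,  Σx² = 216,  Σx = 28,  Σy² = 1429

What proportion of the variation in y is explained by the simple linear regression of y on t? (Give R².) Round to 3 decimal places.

Sxx = Σx² − (Σx)²/n = 216 − 196 = 20
Sxy = Σxy − (Σx)(Σy)/n = 554 − 497 = 57
Syy = Σy² − (Σy)²/n = 1429 − 1260.25 = 168.75
R² = Sxy²/(Sxx·Syy) = (57)²/(20·168.75) = 0.962667

0.963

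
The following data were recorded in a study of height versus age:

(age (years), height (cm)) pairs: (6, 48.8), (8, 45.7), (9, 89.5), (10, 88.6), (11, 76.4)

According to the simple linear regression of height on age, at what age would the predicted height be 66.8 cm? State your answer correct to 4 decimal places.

8.4272

n = 5, Σx = 44, Σy = 349, Σxy = 3190.3, Σx² = 402
Sxx = Σx² − (Σx)²/n = 402 − 387.2 = 14.8
Sxy = Σxy − (Σx)(Σy)/n = 3190.3 − 3071.2 = 119.1
b = Sxy/Sxx = 119.1/14.8 = 8.047297
a = ȳ − b·x̄ = 69.8 − 8.047297·8.8 = -1.016216
Set a + b·x = 66.8: x = (66.8 − (-1.016216)) / 8.047297 = 8.427204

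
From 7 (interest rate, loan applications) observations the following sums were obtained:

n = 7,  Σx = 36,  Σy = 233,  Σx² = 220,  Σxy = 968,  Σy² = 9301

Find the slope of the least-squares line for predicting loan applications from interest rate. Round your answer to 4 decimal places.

-6.6066

Sxx = Σx² − (Σx)²/n = 220 − 185.142857 = 34.857143
Sxy = Σxy − (Σx)(Σy)/n = 968 − 1198.285714 = -230.285714
b = Sxy/Sxx = -230.285714/34.857143 = -6.606557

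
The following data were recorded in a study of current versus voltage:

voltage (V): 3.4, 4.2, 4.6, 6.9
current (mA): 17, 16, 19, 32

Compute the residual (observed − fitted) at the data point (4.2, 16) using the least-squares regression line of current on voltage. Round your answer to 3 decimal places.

-2.273

n = 4, Σx = 19.1, Σy = 84, Σxy = 433.2, Σx² = 97.97
Sxx = Σx² − (Σx)²/n = 97.97 − 91.2025 = 6.7675
Sxy = Σxy − (Σx)(Σy)/n = 433.2 − 401.1 = 32.1
b = Sxy/Sxx = 32.1/6.7675 = 4.743258
a = ȳ − b·x̄ = 21 − 4.743258·4.775 = -1.649058
ŷ(4.2) = -1.649058 + 4.743258·4.2 = 18.272627
residual = y − ŷ = 16 − 18.272627 = -2.272627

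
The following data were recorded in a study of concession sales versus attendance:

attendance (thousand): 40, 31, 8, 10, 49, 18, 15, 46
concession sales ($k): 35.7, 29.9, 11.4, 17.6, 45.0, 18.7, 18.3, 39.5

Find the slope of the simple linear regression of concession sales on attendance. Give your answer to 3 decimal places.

n = 8, Σx = 217, Σy = 216.1, Σxy = 7255.2, Σx² = 7791
Sxx = Σx² − (Σx)²/n = 7791 − 5886.125 = 1904.875
Sxy = Σxy − (Σx)(Σy)/n = 7255.2 − 5861.7125 = 1393.4875
b = Sxy/Sxx = 1393.4875/1904.875 = 0.731538

0.732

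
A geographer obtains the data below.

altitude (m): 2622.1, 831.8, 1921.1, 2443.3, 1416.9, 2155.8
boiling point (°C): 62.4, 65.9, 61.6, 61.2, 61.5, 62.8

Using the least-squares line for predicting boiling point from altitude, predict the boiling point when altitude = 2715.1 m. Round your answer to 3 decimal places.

61.167

n = 6, Σx = 11391, Σy = 375.4, Σxy = 708827.97, Σx² = 23882719
Sxx = Σx² − (Σx)²/n = 23882719 − 21625813.5 = 2256905.5
Sxy = Σxy − (Σx)(Σy)/n = 708827.97 − 712696.9 = -3868.93
b = Sxy/Sxx = -3868.93/2256905.5 = -0.001714
a = ȳ − b·x̄ = 62.566667 − (-0.001714)·1898.5 = 65.821195
ŷ(2715.1) = a + b·2715.1 = 65.821195 + (-0.001714)·2715.1 = 61.166799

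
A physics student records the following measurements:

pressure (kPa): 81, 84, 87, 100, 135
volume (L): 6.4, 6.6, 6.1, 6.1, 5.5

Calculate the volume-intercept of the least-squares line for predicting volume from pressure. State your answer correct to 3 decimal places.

n = 5, Σx = 487, Σy = 30.7, Σxy = 2956, Σx² = 49411
Sxx = Σx² − (Σx)²/n = 49411 − 47433.8 = 1977.2
Sxy = Σxy − (Σx)(Σy)/n = 2956 − 2990.18 = -34.18
b = Sxy/Sxx = -34.18/1977.2 = -0.017287
a = ȳ − b·x̄ = 6.14 − (-0.017287)·97.4 = 7.823761

7.824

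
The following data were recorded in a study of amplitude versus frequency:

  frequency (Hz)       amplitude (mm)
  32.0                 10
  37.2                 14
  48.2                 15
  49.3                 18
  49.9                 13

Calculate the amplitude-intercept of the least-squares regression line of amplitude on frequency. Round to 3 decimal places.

3.108

n = 5, Σx = 216.6, Σy = 70, Σxy = 3099.9, Σx² = 9651.58
Sxx = Σx² − (Σx)²/n = 9651.58 − 9383.112 = 268.468
Sxy = Σxy − (Σx)(Σy)/n = 3099.9 − 3032.4 = 67.5
b = Sxy/Sxx = 67.5/268.468 = 0.251427
a = ȳ − b·x̄ = 14 − 0.251427·43.32 = 3.108199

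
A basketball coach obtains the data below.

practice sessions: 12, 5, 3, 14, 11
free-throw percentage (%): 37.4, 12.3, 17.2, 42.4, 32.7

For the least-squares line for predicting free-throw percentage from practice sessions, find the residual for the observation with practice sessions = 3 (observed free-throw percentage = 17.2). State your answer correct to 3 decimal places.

4.613

n = 5, Σx = 45, Σy = 142, Σxy = 1515.2, Σx² = 495
Sxx = Σx² − (Σx)²/n = 495 − 405 = 90
Sxy = Σxy − (Σx)(Σy)/n = 1515.2 − 1278 = 237.2
b = Sxy/Sxx = 237.2/90 = 2.635556
a = ȳ − b·x̄ = 28.4 − 2.635556·9 = 4.68
ŷ(3) = 4.68 + 2.635556·3 = 12.586667
residual = y − ŷ = 17.2 − 12.586667 = 4.613333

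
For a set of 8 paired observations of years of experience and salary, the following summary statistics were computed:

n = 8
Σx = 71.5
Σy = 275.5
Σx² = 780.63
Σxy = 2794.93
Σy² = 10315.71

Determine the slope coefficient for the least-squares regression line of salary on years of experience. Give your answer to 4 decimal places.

Sxx = Σx² − (Σx)²/n = 780.63 − 639.03125 = 141.59875
Sxy = Σxy − (Σx)(Σy)/n = 2794.93 − 2462.28125 = 332.64875
b = Sxy/Sxx = 332.64875/141.59875 = 2.349235

2.3492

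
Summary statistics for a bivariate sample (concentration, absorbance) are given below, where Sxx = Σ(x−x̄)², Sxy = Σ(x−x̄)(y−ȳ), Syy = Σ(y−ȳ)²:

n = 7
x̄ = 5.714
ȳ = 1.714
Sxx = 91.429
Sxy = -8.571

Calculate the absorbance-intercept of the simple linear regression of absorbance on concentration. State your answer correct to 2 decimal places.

2.25

b = Sxy/Sxx = -8.571/91.429 = -0.093745
a = ȳ − b·x̄ = 1.714 − (-0.093745)·5.714 = 2.249658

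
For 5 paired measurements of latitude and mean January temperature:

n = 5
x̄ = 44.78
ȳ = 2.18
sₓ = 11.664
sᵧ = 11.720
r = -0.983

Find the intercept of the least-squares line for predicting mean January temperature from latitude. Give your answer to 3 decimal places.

46.410

b = r · sᵧ/sₓ = -0.983 · 11.72/11.664 = -0.987719
a = ȳ − b·x̄ = 2.18 − (-0.987719)·44.78 = 46.410078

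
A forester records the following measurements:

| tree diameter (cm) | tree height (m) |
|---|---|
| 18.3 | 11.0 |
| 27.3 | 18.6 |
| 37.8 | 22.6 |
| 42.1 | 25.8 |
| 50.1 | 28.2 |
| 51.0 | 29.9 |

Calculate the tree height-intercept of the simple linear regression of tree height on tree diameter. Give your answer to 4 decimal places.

n = 6, Σx = 226.6, Σy = 136.1, Σxy = 5587.26, Σx² = 9392.44
Sxx = Σx² − (Σx)²/n = 9392.44 − 8557.926667 = 834.513333
Sxy = Σxy − (Σx)(Σy)/n = 5587.26 − 5140.043333 = 447.216667
b = Sxy/Sxx = 447.216667/834.513333 = 0.535901
a = ȳ − b·x̄ = 22.683333 − 0.535901·37.766667 = 2.444133

2.4441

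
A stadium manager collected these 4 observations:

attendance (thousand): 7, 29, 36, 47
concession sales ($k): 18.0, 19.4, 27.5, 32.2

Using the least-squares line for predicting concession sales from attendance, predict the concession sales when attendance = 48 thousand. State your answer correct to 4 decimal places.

30.7503

n = 4, Σx = 119, Σy = 97.1, Σxy = 3192, Σx² = 4395
Sxx = Σx² − (Σx)²/n = 4395 − 3540.25 = 854.75
Sxy = Σxy − (Σx)(Σy)/n = 3192 − 2888.725 = 303.275
b = Sxy/Sxx = 303.275/854.75 = 0.354811
a = ȳ − b·x̄ = 24.275 − 0.354811·29.75 = 13.719362
ŷ(48) = a + b·48 = 13.719362 + 0.354811·48 = 30.750307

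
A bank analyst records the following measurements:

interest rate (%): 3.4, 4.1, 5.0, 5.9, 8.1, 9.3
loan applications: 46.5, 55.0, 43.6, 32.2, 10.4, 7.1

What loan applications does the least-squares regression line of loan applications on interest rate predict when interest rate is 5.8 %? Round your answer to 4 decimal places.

n = 6, Σx = 35.8, Σy = 194.8, Σxy = 941.85, Σx² = 240.28
Sxx = Σx² − (Σx)²/n = 240.28 − 213.606667 = 26.673333
Sxy = Σxy − (Σx)(Σy)/n = 941.85 − 1162.306667 = -220.456667
b = Sxy/Sxx = -220.456667/26.673333 = -8.265059
a = ȳ − b·x̄ = 32.466667 − (-8.265059)·5.966667 = 81.781517
ŷ(5.8) = a + b·5.8 = 81.781517 + (-8.265059)·5.8 = 33.844176

33.8442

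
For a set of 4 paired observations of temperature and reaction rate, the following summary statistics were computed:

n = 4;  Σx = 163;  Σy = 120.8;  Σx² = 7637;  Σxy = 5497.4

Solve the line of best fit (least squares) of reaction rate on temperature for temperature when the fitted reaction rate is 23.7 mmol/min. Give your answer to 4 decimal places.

Sxx = Σx² − (Σx)²/n = 7637 − 6642.25 = 994.75
Sxy = Σxy − (Σx)(Σy)/n = 5497.4 − 4922.6 = 574.8
b = Sxy/Sxx = 574.8/994.75 = 0.577834
a = ȳ − b·x̄ = 30.2 − 0.577834·40.75 = 6.653280
Set a + b·x = 23.7: x = (23.7 − 6.653280) / 0.577834 = 29.501087

29.5011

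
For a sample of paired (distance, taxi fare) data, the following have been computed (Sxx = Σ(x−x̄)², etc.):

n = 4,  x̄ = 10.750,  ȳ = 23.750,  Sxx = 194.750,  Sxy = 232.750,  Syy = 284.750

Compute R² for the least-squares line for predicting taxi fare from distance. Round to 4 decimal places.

R² = Sxy²/(Sxx·Syy) = (232.75)²/(194.75·284.75) = 0.976873

0.9769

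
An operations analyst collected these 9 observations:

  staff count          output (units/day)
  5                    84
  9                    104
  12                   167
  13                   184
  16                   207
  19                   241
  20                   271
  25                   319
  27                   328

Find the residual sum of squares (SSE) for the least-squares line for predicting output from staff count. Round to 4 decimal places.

n = 9, Σx = 146, Σy = 1905, Σxy = 35894, Σx² = 2790, Σy² = 463333
Sxx = Σx² − (Σx)²/n = 2790 − 2368.444444 = 421.555556
Sxy = Σxy − (Σx)(Σy)/n = 35894 − 30903.333333 = 4990.666667
Syy = Σy² − (Σy)²/n = 463333 − 403225 = 60108
b = Sxy/Sxx = 4990.666667/421.555556 = 11.838693
SSE = Syy − b·Sxy = 60108 − 11.838693·4990.666667 = 1025.031102

1025.0311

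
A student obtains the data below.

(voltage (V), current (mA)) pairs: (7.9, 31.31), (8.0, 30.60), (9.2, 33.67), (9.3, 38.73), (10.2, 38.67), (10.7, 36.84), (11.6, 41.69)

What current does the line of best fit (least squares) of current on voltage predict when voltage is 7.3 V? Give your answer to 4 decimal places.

29.7923

n = 7, Σx = 66.9, Σy = 251.51, Σxy = 2434.328, Σx² = 650.63
Sxx = Σx² − (Σx)²/n = 650.63 − 639.372857 = 11.257143
Sxy = Σxy − (Σx)(Σy)/n = 2434.328 − 2403.717 = 30.611
b = Sxy/Sxx = 30.611/11.257143 = 2.719251
a = ȳ − b·x̄ = 35.93 − 2.719251·9.557143 = 9.941727
ŷ(7.3) = a + b·7.3 = 9.941727 + 2.719251·7.3 = 29.792261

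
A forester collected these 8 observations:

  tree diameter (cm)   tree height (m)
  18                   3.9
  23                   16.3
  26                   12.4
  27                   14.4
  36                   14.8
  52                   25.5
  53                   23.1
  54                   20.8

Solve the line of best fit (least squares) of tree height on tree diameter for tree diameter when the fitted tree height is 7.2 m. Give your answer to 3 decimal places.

n = 8, Σx = 289, Σy = 131.2, Σxy = 5362.6, Σx² = 11983
Sxx = Σx² − (Σx)²/n = 11983 − 10440.125 = 1542.875
Sxy = Σxy − (Σx)(Σy)/n = 5362.6 − 4739.6 = 623
b = Sxy/Sxx = 623/1542.875 = 0.403792
a = ȳ − b·x̄ = 16.4 − 0.403792·36.125 = 1.813028
Set a + b·x = 7.2: x = (7.2 − 1.813028) / 0.403792 = 13.340971

13.341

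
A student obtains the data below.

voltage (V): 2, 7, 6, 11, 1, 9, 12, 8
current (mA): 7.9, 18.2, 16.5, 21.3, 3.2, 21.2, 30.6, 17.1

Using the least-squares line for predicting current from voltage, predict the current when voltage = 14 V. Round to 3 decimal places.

31.421

n = 8, Σx = 56, Σy = 136, Σxy = 1174.5, Σx² = 500
Sxx = Σx² − (Σx)²/n = 500 − 392 = 108
Sxy = Σxy − (Σx)(Σy)/n = 1174.5 − 952 = 222.5
b = Sxy/Sxx = 222.5/108 = 2.060185
a = ȳ − b·x̄ = 17 − 2.060185·7 = 2.578704
ŷ(14) = a + b·14 = 2.578704 + 2.060185·14 = 31.421296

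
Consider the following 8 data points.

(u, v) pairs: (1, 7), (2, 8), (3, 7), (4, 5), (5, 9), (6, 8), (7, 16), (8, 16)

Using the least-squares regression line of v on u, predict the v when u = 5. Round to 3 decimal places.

10.155

n = 8, Σx = 36, Σy = 76, Σxy = 397, Σx² = 204
Sxx = Σx² − (Σx)²/n = 204 − 162 = 42
Sxy = Σxy − (Σx)(Σy)/n = 397 − 342 = 55
b = Sxy/Sxx = 55/42 = 1.309524
a = ȳ − b·x̄ = 9.5 − 1.309524·4.5 = 3.607143
ŷ(5) = a + b·5 = 3.607143 + 1.309524·5 = 10.154762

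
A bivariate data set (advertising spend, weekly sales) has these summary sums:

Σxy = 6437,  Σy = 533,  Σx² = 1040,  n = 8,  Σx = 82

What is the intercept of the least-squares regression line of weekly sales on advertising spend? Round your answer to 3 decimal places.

Sxx = Σx² − (Σx)²/n = 1040 − 840.5 = 199.5
Sxy = Σxy − (Σx)(Σy)/n = 6437 − 5463.25 = 973.75
b = Sxy/Sxx = 973.75/199.5 = 4.880952
a = ȳ − b·x̄ = 66.625 − 4.880952·10.25 = 16.595238

16.595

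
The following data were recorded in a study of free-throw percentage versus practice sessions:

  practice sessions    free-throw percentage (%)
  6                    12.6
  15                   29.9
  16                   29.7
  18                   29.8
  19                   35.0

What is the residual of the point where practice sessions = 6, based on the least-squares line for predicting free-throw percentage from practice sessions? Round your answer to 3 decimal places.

-0.537

n = 5, Σx = 74, Σy = 137, Σxy = 2200.7, Σx² = 1202
Sxx = Σx² − (Σx)²/n = 1202 − 1095.2 = 106.8
Sxy = Σxy − (Σx)(Σy)/n = 2200.7 − 2027.6 = 173.1
b = Sxy/Sxx = 173.1/106.8 = 1.620787
a = ȳ − b·x̄ = 27.4 − 1.620787·14.8 = 3.412360
ŷ(6) = 3.412360 + 1.620787·6 = 13.137079
residual = y − ŷ = 12.6 − 13.137079 = -0.537079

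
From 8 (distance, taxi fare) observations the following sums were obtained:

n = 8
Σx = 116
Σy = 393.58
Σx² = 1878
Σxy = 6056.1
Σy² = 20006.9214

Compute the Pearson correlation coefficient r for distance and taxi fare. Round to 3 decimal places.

0.983

Sxx = Σx² − (Σx)²/n = 1878 − 1682 = 196
Sxy = Σxy − (Σx)(Σy)/n = 6056.1 − 5706.91 = 349.19
Syy = Σy² − (Σy)²/n = 20006.9214 − 19363.15205 = 643.76935
r = Sxy/√(Sxx·Syy) = 349.19/√(126178.7926) = 349.19/355.216543 = 0.983034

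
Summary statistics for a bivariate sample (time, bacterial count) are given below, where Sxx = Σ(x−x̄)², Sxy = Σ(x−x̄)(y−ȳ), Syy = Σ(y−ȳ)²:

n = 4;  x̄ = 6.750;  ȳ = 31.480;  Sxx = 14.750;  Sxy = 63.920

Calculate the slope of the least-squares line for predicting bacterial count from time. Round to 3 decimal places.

b = Sxy/Sxx = 63.92/14.75 = 4.333559

4.334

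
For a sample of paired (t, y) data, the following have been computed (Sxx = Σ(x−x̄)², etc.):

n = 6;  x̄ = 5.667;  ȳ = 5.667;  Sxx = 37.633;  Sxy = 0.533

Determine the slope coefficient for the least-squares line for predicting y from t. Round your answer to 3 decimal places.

0.014

b = Sxy/Sxx = 0.533/37.633 = 0.014163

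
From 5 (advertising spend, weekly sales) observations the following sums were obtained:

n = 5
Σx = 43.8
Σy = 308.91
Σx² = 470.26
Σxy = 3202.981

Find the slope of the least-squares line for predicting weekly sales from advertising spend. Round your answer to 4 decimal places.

5.7401

Sxx = Σx² − (Σx)²/n = 470.26 − 383.688 = 86.572
Sxy = Σxy − (Σx)(Σy)/n = 3202.981 − 2706.0516 = 496.9294
b = Sxy/Sxx = 496.9294/86.572 = 5.740071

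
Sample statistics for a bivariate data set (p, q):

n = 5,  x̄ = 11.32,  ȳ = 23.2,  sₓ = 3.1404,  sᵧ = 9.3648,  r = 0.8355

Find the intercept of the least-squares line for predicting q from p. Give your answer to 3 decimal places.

b = r · sᵧ/sₓ = 0.8355 · 9.3648/3.1404 = 2.491495
a = ȳ − b·x̄ = 23.2 − 2.491495·11.32 = -5.003722

-5.004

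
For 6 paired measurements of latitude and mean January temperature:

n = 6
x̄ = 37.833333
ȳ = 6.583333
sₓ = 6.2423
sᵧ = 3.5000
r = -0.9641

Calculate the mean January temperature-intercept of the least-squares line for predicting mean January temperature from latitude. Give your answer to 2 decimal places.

b = r · sᵧ/sₓ = -0.9641 · 3.5/6.2423 = -0.540562
a = ȳ − b·x̄ = 6.583333 − (-0.540562)·37.833333 = 27.034594

27.03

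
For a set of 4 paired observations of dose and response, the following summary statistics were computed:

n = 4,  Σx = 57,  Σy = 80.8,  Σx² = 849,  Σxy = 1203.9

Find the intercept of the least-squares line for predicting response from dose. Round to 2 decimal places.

-0.16

Sxx = Σx² − (Σx)²/n = 849 − 812.25 = 36.75
Sxy = Σxy − (Σx)(Σy)/n = 1203.9 − 1151.4 = 52.5
b = Sxy/Sxx = 52.5/36.75 = 1.428571
a = ȳ − b·x̄ = 20.2 − 1.428571·14.25 = -0.157143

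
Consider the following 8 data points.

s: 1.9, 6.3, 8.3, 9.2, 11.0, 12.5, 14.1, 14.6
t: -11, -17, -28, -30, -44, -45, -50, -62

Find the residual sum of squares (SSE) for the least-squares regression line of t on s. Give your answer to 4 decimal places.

n = 8, Σx = 77.9, Σy = -287, Σxy = -3293.1, Σx² = 886.05, Σy² = 12399
Sxx = Σx² − (Σx)²/n = 886.05 − 758.55125 = 127.49875
Sxy = Σxy − (Σx)(Σy)/n = -3293.1 − (-2794.6625) = -498.4375
Syy = Σy² − (Σy)²/n = 12399 − 10296.125 = 2102.875
b = Sxy/Sxx = -498.4375/127.49875 = -3.909352
SSE = Syy − b·Sxy = 2102.875 − (-3.909352)·(-498.4375) = 154.307336

154.3073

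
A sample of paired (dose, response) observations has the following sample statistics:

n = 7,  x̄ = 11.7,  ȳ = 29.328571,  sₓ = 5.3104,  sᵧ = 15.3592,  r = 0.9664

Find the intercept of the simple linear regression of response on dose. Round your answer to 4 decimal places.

-3.3742

b = r · sᵧ/sₓ = 0.9664 · 15.3592/5.3104 = 2.795106
a = ȳ − b·x̄ = 29.328571 − 2.795106·11.7 = -3.374169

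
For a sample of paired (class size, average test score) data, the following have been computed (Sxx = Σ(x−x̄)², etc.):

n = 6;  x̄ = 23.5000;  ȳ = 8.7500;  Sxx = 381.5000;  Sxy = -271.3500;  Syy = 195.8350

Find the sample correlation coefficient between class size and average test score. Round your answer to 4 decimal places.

r = Sxy/√(Sxx·Syy) = -271.35/√(74711.0525) = -271.35/273.333226 = -0.992744

-0.9927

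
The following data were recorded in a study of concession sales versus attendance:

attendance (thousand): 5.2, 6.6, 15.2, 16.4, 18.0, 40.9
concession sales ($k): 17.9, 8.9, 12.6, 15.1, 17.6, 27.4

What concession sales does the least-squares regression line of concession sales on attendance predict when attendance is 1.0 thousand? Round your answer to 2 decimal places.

10.11

n = 6, Σx = 102.3, Σy = 99.5, Σxy = 2028.44, Σx² = 2567.41
Sxx = Σx² − (Σx)²/n = 2567.41 − 1744.215 = 823.195
Sxy = Σxy − (Σx)(Σy)/n = 2028.44 − 1696.475 = 331.965
b = Sxy/Sxx = 331.965/823.195 = 0.403264
a = ȳ − b·x̄ = 16.583333 − 0.403264·17.05 = 9.707680
ŷ(1.0) = a + b·1.0 = 9.707680 + 0.403264·1 = 10.110944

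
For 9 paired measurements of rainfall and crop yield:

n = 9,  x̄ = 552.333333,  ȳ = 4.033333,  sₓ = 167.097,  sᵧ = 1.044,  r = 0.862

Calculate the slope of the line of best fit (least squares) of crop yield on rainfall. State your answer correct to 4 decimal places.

b = r · sᵧ/sₓ = 0.862 · 1.044/167.097 = 0.005386

0.0054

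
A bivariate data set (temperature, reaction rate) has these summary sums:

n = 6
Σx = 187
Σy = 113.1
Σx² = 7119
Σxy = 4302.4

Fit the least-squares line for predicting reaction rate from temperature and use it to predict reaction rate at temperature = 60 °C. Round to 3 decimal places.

36.216

Sxx = Σx² − (Σx)²/n = 7119 − 5828.166667 = 1290.833333
Sxy = Σxy − (Σx)(Σy)/n = 4302.4 − 3524.95 = 777.45
b = Sxy/Sxx = 777.45/1290.833333 = 0.602285
a = ȳ − b·x̄ = 18.85 − 0.602285·31.166667 = 0.078773
ŷ(60) = a + b·60 = 0.078773 + 0.602285·60 = 36.215894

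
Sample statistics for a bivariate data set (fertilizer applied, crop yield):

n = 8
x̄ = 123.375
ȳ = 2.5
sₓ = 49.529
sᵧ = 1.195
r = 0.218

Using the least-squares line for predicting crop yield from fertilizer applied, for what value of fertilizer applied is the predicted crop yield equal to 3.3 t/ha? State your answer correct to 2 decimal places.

b = r · sᵧ/sₓ = 0.218 · 1.195/49.529 = 0.005260
a = ȳ − b·x̄ = 2.5 − 0.005260·123.375 = 1.851079
Set a + b·x = 3.3: x = (3.3 − 1.851079) / 0.005260 = 275.473576

275.47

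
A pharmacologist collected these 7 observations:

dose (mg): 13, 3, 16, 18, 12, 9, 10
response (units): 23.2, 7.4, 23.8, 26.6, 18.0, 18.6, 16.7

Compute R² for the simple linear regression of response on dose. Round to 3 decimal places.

n = 7, Σx = 81, Σy = 134.3, Σxy = 1733.8, Σx² = 1083, Σy² = 2815.85
Sxx = Σx² − (Σx)²/n = 1083 − 937.285714 = 145.714286
Sxy = Σxy − (Σx)(Σy)/n = 1733.8 − 1554.042857 = 179.757143
Syy = Σy² − (Σy)²/n = 2815.85 − 2576.641429 = 239.208571
R² = Sxy²/(Sxx·Syy) = (179.757143)²/(145.714286·239.208571) = 0.927029

0.927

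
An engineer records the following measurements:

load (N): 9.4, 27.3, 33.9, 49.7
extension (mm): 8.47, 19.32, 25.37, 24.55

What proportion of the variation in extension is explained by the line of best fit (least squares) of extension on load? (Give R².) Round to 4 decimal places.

n = 4, Σx = 120.3, Σy = 77.71, Σxy = 2687.232, Σx² = 4452.95, Σy² = 1691.3427
Sxx = Σx² − (Σx)²/n = 4452.95 − 3618.0225 = 834.9275
Sxy = Σxy − (Σx)(Σy)/n = 2687.232 − 2337.12825 = 350.10375
Syy = Σy² − (Σy)²/n = 1691.3427 − 1509.711025 = 181.631675
R² = Sxy²/(Sxx·Syy) = (350.10375)²/(834.9275·181.631675) = 0.808264

0.8083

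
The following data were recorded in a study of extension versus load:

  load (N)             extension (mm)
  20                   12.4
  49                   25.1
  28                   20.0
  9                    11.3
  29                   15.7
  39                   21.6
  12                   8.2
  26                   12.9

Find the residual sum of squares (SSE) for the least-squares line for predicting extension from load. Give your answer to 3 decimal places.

n = 8, Σx = 212, Σy = 127.2, Σxy = 3871.1, Σx² = 6848, Σy² = 2258.16
Sxx = Σx² − (Σx)²/n = 6848 − 5618 = 1230
Sxy = Σxy − (Σx)(Σy)/n = 3871.1 − 3370.8 = 500.3
Syy = Σy² − (Σy)²/n = 2258.16 − 2022.48 = 235.68
b = Sxy/Sxx = 500.3/1230 = 0.406748
SSE = Syy − b·Sxy = 235.68 − 0.406748·500.3 = 32.183992

32.184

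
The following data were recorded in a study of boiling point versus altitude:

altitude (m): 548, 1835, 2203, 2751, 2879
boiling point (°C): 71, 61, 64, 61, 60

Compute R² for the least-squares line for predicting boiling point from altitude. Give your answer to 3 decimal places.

0.824

n = 5, Σx = 10216, Σy = 317, Σxy = 632386, Σx² = 24377380, Σy² = 20179
Sxx = Σx² − (Σx)²/n = 24377380 − 20873331.2 = 3504048.8
Sxy = Σxy − (Σx)(Σy)/n = 632386 − 647694.4 = -15308.4
Syy = Σy² − (Σy)²/n = 20179 − 20097.8 = 81.2
R² = Sxy²/(Sxx·Syy) = (-15308.4)²/(3504048.8·81.2) = 0.823632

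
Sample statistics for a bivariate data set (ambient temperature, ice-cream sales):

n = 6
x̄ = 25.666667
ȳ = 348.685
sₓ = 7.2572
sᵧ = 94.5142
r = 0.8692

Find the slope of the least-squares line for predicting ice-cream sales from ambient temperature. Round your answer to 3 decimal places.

b = r · sᵧ/sₓ = 0.8692 · 94.5142/7.2572 = 11.320033

11.320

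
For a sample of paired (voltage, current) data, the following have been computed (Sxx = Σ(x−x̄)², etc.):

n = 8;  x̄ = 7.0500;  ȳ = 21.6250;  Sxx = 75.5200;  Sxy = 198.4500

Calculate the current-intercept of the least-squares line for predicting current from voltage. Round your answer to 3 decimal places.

3.099

b = Sxy/Sxx = 198.45/75.52 = 2.627781
a = ȳ − b·x̄ = 21.625 − 2.627781·7.05 = 3.099146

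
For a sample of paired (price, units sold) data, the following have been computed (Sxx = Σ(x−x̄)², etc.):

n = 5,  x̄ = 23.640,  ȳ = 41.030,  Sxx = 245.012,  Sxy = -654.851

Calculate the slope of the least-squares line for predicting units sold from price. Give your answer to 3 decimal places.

-2.673

b = Sxy/Sxx = -654.851/245.012 = -2.672730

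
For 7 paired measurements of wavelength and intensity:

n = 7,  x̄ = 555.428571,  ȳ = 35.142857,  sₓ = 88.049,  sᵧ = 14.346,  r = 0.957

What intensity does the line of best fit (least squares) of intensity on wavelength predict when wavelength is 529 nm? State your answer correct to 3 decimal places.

31.022

b = r · sᵧ/sₓ = 0.957 · 14.346/88.049 = 0.155926
a = ȳ − b·x̄ = 35.142857 − 0.155926·555.428571 = -51.462858
ŷ(529) = a + b·529 = -51.462858 + 0.155926·529 = 31.021958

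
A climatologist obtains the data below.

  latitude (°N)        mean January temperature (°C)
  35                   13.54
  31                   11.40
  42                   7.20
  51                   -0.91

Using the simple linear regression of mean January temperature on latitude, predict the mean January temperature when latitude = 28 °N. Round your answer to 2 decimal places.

n = 4, Σx = 159, Σy = 31.23, Σxy = 1083.29, Σx² = 6551
Sxx = Σx² − (Σx)²/n = 6551 − 6320.25 = 230.75
Sxy = Σxy − (Σx)(Σy)/n = 1083.29 − 1241.3925 = -158.1025
b = Sxy/Sxx = -158.1025/230.75 = -0.685168
a = ȳ − b·x̄ = 7.8075 − (-0.685168)·39.75 = 35.042925
ŷ(28) = a + b·28 = 35.042925 + (-0.685168)·28 = 15.858223

15.86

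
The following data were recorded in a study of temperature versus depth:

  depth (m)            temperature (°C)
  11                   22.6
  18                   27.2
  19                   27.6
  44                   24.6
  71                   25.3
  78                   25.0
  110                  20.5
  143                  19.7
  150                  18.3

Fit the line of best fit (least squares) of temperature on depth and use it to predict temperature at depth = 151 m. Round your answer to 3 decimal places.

19.332

n = 9, Σx = 644, Σy = 210.8, Σxy = 13908.4, Σx² = 68916
Sxx = Σx² − (Σx)²/n = 68916 − 46081.777778 = 22834.222222
Sxy = Σxy − (Σx)(Σy)/n = 13908.4 − 15083.911111 = -1175.511111
b = Sxy/Sxx = -1175.511111/22834.222222 = -0.051480
a = ȳ − b·x̄ = 23.422222 − (-0.051480)·71.555556 = 27.105919
ŷ(151) = a + b·151 = 27.105919 + (-0.051480)·151 = 19.332404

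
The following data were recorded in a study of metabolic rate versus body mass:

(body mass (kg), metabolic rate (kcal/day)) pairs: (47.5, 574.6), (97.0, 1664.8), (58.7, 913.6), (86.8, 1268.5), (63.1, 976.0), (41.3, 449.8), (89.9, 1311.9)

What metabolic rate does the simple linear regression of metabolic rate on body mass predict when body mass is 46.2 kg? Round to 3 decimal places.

585.604

n = 7, Σx = 484.3, Σy = 7159.2, Σxy = 550615.37, Σx² = 36414.49
Sxx = Σx² − (Σx)²/n = 36414.49 − 33506.641429 = 2907.848571
Sxy = Σxy − (Σx)(Σy)/n = 550615.37 − 495314.365714 = 55301.004286
b = Sxy/Sxx = 55301.004286/2907.848571 = 19.017842
a = ȳ − b·x̄ = 1022.742857 − 19.017842·69.185714 = -293.020116
ŷ(46.2) = a + b·46.2 = -293.020116 + 19.017842·46.2 = 585.604178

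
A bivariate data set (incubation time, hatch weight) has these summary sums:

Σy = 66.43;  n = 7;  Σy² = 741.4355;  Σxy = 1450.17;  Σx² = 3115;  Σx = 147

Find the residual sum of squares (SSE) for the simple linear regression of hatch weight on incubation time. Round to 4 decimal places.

Sxx = Σx² − (Σx)²/n = 3115 − 3087 = 28
Sxy = Σxy − (Σx)(Σy)/n = 1450.17 − 1395.03 = 55.14
Syy = Σy² − (Σy)²/n = 741.4355 − 630.4207 = 111.0148
b = Sxy/Sxx = 55.14/28 = 1.969286
SSE = Syy − b·Sxy = 111.0148 − 1.969286·55.14 = 2.428386

2.4284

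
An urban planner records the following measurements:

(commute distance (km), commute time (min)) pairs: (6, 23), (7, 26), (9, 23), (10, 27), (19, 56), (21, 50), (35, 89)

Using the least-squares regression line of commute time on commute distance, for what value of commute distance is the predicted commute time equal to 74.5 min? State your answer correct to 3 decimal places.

29.232

n = 7, Σx = 107, Σy = 294, Σxy = 6026, Σx² = 2293
Sxx = Σx² − (Σx)²/n = 2293 − 1635.571429 = 657.428571
Sxy = Σxy − (Σx)(Σy)/n = 6026 − 4494 = 1532
b = Sxy/Sxx = 1532/657.428571 = 2.330291
a = ȳ − b·x̄ = 42 − 2.330291·15.285714 = 6.379835
Set a + b·x = 74.5: x = (74.5 − 6.379835) / 2.330291 = 29.232469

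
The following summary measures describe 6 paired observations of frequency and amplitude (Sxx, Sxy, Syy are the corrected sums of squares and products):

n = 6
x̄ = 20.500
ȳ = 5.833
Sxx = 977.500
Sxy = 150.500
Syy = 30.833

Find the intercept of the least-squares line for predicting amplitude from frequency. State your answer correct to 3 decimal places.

2.677

b = Sxy/Sxx = 150.5/977.5 = 0.153964
a = ȳ − b·x̄ = 5.833 − 0.153964·20.5 = 2.676734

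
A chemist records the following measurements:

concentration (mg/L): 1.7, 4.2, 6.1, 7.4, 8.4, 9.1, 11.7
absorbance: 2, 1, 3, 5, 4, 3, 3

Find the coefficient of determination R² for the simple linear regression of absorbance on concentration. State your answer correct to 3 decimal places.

n = 7, Σx = 48.6, Σy = 21, Σxy = 158.9, Σx² = 402.76, Σy² = 73
Sxx = Σx² − (Σx)²/n = 402.76 − 337.422857 = 65.337143
Sxy = Σxy − (Σx)(Σy)/n = 158.9 − 145.8 = 13.1
Syy = Σy² − (Σy)²/n = 73 − 63 = 10
R² = Sxy²/(Sxx·Syy) = (13.1)²/(65.337143·10) = 0.262653

0.263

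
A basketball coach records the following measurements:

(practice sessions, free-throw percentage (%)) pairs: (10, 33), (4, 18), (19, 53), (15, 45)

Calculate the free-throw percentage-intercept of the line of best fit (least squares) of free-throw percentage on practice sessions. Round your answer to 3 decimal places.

n = 4, Σx = 48, Σy = 149, Σxy = 2084, Σx² = 702
Sxx = Σx² − (Σx)²/n = 702 − 576 = 126
Sxy = Σxy − (Σx)(Σy)/n = 2084 − 1788 = 296
b = Sxy/Sxx = 296/126 = 2.349206
a = ȳ − b·x̄ = 37.25 − 2.349206·12 = 9.059524

9.060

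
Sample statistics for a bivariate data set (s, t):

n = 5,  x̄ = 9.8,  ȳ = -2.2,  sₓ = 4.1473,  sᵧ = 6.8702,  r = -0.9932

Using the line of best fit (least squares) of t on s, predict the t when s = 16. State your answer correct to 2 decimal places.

b = r · sᵧ/sₓ = -0.9932 · 6.8702/4.1473 = -1.645283
a = ȳ − b·x̄ = -2.2 − (-1.645283)·9.8 = 13.923774
ŷ(16) = a + b·16 = 13.923774 + (-1.645283)·16 = -12.400755

-12.40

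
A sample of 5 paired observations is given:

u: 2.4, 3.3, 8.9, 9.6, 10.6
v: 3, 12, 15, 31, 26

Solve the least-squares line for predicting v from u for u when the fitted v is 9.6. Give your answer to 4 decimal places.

n = 5, Σx = 34.8, Σy = 87, Σxy = 753.5, Σx² = 300.38
Sxx = Σx² − (Σx)²/n = 300.38 − 242.208 = 58.172
Sxy = Σxy − (Σx)(Σy)/n = 753.5 − 605.52 = 147.98
b = Sxy/Sxx = 147.98/58.172 = 2.543836
a = ȳ − b·x̄ = 17.4 − 2.543836·6.96 = -0.305095
Set a + b·x = 9.6: x = (9.6 − (-0.305095)) / 2.543836 = 3.893764

3.8938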